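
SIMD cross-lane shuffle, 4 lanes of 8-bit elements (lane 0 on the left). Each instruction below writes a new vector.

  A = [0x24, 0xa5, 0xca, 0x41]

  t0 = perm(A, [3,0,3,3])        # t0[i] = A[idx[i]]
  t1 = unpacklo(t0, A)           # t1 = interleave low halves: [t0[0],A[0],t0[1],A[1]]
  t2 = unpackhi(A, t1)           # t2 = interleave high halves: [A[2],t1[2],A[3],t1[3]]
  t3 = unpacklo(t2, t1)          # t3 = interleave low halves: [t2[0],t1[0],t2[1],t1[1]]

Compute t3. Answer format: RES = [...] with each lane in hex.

  t0: 41 24 41 41
  t1: 41 24 24 a5
  t2: ca 24 41 a5
  t3: ca 41 24 24

RES = [0xca, 0x41, 0x24, 0x24]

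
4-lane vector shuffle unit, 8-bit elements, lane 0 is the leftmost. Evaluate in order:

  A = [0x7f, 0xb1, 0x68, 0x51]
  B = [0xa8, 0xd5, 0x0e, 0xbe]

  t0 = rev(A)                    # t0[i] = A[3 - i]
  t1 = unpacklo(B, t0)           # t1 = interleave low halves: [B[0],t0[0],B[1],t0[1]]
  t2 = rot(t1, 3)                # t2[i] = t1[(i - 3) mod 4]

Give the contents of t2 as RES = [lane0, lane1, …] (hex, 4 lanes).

RES = [0x51, 0xd5, 0x68, 0xa8]

t0 = [0x51, 0x68, 0xb1, 0x7f]
t1 = [0xa8, 0x51, 0xd5, 0x68]
t2 = [0x51, 0xd5, 0x68, 0xa8]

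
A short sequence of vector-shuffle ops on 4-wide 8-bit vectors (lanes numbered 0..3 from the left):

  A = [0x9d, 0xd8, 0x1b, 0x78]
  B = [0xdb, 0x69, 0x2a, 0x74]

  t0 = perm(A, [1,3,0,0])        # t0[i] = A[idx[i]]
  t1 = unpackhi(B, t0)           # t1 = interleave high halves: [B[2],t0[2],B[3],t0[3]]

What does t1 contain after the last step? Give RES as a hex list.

t0 = [0xd8, 0x78, 0x9d, 0x9d]
t1 = [0x2a, 0x9d, 0x74, 0x9d]

RES = [ 0x2a  0x9d  0x74  0x9d ]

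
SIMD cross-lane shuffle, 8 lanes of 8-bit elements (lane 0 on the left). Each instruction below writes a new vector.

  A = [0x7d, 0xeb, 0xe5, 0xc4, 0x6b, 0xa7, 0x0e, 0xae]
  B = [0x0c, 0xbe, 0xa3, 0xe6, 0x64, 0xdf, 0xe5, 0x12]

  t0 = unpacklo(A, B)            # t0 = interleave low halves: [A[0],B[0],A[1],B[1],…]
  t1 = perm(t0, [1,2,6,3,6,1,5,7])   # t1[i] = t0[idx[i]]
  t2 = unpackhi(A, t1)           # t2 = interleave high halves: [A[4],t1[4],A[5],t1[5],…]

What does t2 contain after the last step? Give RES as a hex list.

RES = [0x6b, 0xc4, 0xa7, 0x0c, 0x0e, 0xa3, 0xae, 0xe6]

→ t0 |7d|0c|eb|be|e5|a3|c4|e6|
→ t1 |0c|eb|c4|be|c4|0c|a3|e6|
→ t2 |6b|c4|a7|0c|0e|a3|ae|e6|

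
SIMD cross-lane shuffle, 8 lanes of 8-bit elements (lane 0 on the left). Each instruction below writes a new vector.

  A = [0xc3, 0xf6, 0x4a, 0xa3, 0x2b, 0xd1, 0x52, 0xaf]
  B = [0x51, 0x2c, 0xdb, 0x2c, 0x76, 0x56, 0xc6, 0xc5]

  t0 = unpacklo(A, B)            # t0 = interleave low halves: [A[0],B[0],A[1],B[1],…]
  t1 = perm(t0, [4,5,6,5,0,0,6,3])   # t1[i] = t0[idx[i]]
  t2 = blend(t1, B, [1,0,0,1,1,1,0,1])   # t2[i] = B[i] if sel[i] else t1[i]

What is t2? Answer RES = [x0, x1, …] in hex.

  t0: c3 51 f6 2c 4a db a3 2c
  t1: 4a db a3 db c3 c3 a3 2c
  t2: 51 db a3 2c 76 56 a3 c5

RES = [0x51, 0xdb, 0xa3, 0x2c, 0x76, 0x56, 0xa3, 0xc5]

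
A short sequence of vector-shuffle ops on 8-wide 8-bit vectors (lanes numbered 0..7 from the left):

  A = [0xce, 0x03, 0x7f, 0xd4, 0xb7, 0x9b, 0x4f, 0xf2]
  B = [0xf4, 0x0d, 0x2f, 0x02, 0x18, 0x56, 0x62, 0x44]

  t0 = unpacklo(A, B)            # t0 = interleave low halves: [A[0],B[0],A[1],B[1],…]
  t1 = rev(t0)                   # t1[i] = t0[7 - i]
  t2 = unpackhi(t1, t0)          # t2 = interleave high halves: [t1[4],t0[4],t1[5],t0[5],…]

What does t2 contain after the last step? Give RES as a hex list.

  t0: ce f4 03 0d 7f 2f d4 02
  t1: 02 d4 2f 7f 0d 03 f4 ce
  t2: 0d 7f 03 2f f4 d4 ce 02

RES = [ 0x0d  0x7f  0x03  0x2f  0xf4  0xd4  0xce  0x02 ]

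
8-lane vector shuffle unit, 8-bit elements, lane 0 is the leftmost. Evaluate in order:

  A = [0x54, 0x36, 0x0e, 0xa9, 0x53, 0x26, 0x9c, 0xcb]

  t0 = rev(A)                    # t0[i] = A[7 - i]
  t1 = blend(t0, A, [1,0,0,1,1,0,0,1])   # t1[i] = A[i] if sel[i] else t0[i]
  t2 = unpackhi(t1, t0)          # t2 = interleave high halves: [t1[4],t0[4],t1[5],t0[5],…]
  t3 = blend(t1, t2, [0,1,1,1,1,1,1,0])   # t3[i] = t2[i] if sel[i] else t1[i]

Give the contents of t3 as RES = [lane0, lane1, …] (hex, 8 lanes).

→ t0 |cb|9c|26|53|a9|0e|36|54|
→ t1 |54|9c|26|a9|53|0e|36|cb|
→ t2 |53|a9|0e|0e|36|36|cb|54|
→ t3 |54|a9|0e|0e|36|36|cb|cb|

RES = [ 0x54  0xa9  0x0e  0x0e  0x36  0x36  0xcb  0xcb ]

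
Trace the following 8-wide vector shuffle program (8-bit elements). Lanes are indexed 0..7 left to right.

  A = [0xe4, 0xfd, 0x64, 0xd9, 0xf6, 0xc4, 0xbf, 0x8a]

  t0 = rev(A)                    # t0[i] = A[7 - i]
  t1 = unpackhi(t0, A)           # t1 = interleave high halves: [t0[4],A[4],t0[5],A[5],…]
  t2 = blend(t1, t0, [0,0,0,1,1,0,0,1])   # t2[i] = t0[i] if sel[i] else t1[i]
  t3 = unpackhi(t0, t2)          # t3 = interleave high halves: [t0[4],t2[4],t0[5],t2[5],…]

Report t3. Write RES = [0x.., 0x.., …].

  t0: 8a bf c4 f6 d9 64 fd e4
  t1: d9 f6 64 c4 fd bf e4 8a
  t2: d9 f6 64 f6 d9 bf e4 e4
  t3: d9 d9 64 bf fd e4 e4 e4

RES = [0xd9, 0xd9, 0x64, 0xbf, 0xfd, 0xe4, 0xe4, 0xe4]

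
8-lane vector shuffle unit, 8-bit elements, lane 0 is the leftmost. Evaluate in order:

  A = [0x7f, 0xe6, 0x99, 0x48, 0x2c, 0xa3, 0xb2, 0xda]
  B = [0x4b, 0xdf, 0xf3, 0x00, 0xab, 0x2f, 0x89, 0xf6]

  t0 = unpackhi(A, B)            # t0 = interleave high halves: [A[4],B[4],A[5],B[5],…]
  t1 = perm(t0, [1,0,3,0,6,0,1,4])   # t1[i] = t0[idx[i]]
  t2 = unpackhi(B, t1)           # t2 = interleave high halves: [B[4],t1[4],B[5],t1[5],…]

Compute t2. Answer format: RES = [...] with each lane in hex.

RES = [ 0xab  0xda  0x2f  0x2c  0x89  0xab  0xf6  0xb2 ]

  t0: 2c ab a3 2f b2 89 da f6
  t1: ab 2c 2f 2c da 2c ab b2
  t2: ab da 2f 2c 89 ab f6 b2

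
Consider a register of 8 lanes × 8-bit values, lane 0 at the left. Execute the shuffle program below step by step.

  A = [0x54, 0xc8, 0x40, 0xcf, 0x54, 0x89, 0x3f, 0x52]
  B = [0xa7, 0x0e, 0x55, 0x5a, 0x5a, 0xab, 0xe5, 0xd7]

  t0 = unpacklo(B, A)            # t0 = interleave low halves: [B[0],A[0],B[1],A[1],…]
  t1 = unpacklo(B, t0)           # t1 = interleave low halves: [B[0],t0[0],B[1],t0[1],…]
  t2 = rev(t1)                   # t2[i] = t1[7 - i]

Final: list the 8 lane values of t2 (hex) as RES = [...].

t0 = [0xa7, 0x54, 0x0e, 0xc8, 0x55, 0x40, 0x5a, 0xcf]
t1 = [0xa7, 0xa7, 0x0e, 0x54, 0x55, 0x0e, 0x5a, 0xc8]
t2 = [0xc8, 0x5a, 0x0e, 0x55, 0x54, 0x0e, 0xa7, 0xa7]

RES = [ 0xc8  0x5a  0x0e  0x55  0x54  0x0e  0xa7  0xa7 ]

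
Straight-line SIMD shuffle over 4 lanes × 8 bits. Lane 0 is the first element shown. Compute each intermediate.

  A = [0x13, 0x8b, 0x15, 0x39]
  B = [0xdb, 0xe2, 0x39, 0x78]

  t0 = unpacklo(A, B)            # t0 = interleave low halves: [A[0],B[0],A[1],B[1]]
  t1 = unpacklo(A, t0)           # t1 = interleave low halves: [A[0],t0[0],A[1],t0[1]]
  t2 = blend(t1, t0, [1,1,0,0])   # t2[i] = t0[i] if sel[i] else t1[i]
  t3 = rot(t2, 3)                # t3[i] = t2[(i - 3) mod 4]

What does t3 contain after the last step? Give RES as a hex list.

  t0: 13 db 8b e2
  t1: 13 13 8b db
  t2: 13 db 8b db
  t3: db 8b db 13

RES = [0xdb, 0x8b, 0xdb, 0x13]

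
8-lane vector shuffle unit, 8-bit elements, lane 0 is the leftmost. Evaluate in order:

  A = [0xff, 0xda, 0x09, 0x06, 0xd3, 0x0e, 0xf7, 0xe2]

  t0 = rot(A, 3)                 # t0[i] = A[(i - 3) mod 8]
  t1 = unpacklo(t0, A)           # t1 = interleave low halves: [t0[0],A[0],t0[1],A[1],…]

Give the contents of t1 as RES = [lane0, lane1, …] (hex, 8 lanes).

t0 = [0x0e, 0xf7, 0xe2, 0xff, 0xda, 0x09, 0x06, 0xd3]
t1 = [0x0e, 0xff, 0xf7, 0xda, 0xe2, 0x09, 0xff, 0x06]

RES = [0x0e, 0xff, 0xf7, 0xda, 0xe2, 0x09, 0xff, 0x06]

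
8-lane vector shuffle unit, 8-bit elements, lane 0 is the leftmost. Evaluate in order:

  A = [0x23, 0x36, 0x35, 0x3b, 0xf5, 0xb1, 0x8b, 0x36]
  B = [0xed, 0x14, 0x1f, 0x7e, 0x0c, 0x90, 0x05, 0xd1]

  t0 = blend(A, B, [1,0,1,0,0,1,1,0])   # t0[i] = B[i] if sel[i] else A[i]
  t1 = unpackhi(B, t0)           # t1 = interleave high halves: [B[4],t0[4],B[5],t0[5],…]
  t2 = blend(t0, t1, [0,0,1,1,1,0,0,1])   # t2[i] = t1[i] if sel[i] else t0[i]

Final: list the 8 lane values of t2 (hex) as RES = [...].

t0 = [0xed, 0x36, 0x1f, 0x3b, 0xf5, 0x90, 0x05, 0x36]
t1 = [0x0c, 0xf5, 0x90, 0x90, 0x05, 0x05, 0xd1, 0x36]
t2 = [0xed, 0x36, 0x90, 0x90, 0x05, 0x90, 0x05, 0x36]

RES = [ 0xed  0x36  0x90  0x90  0x05  0x90  0x05  0x36 ]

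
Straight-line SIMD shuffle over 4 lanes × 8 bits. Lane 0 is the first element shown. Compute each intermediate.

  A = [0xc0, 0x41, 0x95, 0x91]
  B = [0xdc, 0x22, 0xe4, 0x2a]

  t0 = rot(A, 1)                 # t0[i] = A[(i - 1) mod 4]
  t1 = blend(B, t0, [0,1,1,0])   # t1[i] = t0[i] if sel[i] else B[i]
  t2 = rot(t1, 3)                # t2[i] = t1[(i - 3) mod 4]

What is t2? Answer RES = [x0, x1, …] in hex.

t0 = [0x91, 0xc0, 0x41, 0x95]
t1 = [0xdc, 0xc0, 0x41, 0x2a]
t2 = [0xc0, 0x41, 0x2a, 0xdc]

RES = [ 0xc0  0x41  0x2a  0xdc ]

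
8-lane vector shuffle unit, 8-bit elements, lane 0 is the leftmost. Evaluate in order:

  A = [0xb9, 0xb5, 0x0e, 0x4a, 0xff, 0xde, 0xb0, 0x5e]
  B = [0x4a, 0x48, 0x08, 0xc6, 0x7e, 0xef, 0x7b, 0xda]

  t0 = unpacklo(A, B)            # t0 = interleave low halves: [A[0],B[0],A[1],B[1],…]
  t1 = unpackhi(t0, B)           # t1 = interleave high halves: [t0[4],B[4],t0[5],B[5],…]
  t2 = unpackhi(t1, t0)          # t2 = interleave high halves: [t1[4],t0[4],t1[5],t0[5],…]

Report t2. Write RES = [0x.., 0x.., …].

RES = [ 0x4a  0x0e  0x7b  0x08  0xc6  0x4a  0xda  0xc6 ]

→ t0 |b9|4a|b5|48|0e|08|4a|c6|
→ t1 |0e|7e|08|ef|4a|7b|c6|da|
→ t2 |4a|0e|7b|08|c6|4a|da|c6|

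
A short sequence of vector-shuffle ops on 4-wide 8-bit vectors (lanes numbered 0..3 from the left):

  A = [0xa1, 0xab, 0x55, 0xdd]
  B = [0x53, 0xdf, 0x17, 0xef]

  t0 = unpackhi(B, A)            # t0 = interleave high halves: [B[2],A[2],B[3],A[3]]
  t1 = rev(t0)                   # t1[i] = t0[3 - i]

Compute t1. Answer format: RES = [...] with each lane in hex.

RES = [0xdd, 0xef, 0x55, 0x17]

→ t0 |17|55|ef|dd|
→ t1 |dd|ef|55|17|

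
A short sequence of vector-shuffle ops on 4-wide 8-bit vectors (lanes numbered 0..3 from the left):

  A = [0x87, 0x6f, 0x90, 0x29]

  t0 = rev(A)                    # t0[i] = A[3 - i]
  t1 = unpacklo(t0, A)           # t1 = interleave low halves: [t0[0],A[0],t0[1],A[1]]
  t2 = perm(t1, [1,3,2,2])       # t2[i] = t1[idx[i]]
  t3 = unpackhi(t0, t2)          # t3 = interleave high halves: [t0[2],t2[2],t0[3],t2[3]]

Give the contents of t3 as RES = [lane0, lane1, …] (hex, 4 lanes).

RES = [0x6f, 0x90, 0x87, 0x90]

  t0: 29 90 6f 87
  t1: 29 87 90 6f
  t2: 87 6f 90 90
  t3: 6f 90 87 90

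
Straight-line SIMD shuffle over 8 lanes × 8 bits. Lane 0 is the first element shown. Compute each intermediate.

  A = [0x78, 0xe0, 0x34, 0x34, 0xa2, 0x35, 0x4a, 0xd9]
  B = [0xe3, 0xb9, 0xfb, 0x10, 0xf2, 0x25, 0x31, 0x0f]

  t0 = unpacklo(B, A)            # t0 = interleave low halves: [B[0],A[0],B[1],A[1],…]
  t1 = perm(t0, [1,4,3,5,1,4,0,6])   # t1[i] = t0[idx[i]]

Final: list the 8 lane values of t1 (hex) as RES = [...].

RES = [ 0x78  0xfb  0xe0  0x34  0x78  0xfb  0xe3  0x10 ]

  t0: e3 78 b9 e0 fb 34 10 34
  t1: 78 fb e0 34 78 fb e3 10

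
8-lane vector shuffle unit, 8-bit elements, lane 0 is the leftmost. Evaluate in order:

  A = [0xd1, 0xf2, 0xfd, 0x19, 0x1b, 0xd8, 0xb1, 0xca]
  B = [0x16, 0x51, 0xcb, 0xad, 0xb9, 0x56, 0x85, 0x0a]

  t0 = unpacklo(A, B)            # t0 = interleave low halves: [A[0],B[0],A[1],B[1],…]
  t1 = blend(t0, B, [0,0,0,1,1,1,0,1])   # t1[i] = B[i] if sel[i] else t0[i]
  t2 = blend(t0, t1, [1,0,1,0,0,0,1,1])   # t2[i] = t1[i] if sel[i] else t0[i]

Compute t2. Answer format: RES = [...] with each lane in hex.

→ t0 |d1|16|f2|51|fd|cb|19|ad|
→ t1 |d1|16|f2|ad|b9|56|19|0a|
→ t2 |d1|16|f2|51|fd|cb|19|0a|

RES = [0xd1, 0x16, 0xf2, 0x51, 0xfd, 0xcb, 0x19, 0x0a]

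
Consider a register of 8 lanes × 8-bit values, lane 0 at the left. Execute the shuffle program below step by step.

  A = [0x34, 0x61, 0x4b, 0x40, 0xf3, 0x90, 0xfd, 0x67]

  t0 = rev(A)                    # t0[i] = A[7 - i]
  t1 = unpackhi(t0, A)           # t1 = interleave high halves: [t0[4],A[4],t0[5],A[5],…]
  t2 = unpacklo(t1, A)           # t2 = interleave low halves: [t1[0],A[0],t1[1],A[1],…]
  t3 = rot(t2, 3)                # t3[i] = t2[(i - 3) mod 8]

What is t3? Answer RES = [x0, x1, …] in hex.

RES = [0x4b, 0x90, 0x40, 0x40, 0x34, 0xf3, 0x61, 0x4b]

  t0: 67 fd 90 f3 40 4b 61 34
  t1: 40 f3 4b 90 61 fd 34 67
  t2: 40 34 f3 61 4b 4b 90 40
  t3: 4b 90 40 40 34 f3 61 4b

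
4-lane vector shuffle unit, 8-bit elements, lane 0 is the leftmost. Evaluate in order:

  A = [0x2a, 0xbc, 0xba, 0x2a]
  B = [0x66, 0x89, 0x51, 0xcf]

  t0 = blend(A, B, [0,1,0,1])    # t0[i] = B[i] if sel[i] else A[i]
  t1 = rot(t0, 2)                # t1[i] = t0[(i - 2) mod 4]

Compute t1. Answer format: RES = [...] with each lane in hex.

RES = [ 0xba  0xcf  0x2a  0x89 ]

  t0: 2a 89 ba cf
  t1: ba cf 2a 89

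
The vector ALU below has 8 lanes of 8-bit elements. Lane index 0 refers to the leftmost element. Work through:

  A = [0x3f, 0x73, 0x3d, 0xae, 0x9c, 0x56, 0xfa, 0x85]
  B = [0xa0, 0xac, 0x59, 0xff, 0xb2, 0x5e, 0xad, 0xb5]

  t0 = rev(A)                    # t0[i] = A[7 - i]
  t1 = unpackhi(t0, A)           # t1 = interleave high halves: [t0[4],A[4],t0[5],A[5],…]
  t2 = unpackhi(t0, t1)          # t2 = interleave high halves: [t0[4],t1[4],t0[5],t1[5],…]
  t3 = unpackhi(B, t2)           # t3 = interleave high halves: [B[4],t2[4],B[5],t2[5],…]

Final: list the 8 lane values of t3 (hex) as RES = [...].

  t0: 85 fa 56 9c ae 3d 73 3f
  t1: ae 9c 3d 56 73 fa 3f 85
  t2: ae 73 3d fa 73 3f 3f 85
  t3: b2 73 5e 3f ad 3f b5 85

RES = [ 0xb2  0x73  0x5e  0x3f  0xad  0x3f  0xb5  0x85 ]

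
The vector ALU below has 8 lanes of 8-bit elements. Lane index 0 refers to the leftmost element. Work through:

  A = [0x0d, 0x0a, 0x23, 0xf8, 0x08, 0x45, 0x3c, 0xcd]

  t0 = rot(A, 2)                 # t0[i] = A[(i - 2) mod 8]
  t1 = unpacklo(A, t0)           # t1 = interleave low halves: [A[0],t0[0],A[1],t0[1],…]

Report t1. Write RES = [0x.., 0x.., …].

t0 = [0x3c, 0xcd, 0x0d, 0x0a, 0x23, 0xf8, 0x08, 0x45]
t1 = [0x0d, 0x3c, 0x0a, 0xcd, 0x23, 0x0d, 0xf8, 0x0a]

RES = [0x0d, 0x3c, 0x0a, 0xcd, 0x23, 0x0d, 0xf8, 0x0a]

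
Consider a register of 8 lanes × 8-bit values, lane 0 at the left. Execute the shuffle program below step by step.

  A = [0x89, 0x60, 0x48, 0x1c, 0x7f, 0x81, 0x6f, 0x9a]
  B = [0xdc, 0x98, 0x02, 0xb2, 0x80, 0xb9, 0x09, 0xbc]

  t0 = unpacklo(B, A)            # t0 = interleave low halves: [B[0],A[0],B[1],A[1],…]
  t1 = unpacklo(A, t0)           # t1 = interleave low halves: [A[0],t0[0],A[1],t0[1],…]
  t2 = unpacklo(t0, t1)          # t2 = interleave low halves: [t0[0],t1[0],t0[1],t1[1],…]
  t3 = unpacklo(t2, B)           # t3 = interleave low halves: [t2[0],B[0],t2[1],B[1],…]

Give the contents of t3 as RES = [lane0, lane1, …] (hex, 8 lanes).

RES = [0xdc, 0xdc, 0x89, 0x98, 0x89, 0x02, 0xdc, 0xb2]

t0 = [0xdc, 0x89, 0x98, 0x60, 0x02, 0x48, 0xb2, 0x1c]
t1 = [0x89, 0xdc, 0x60, 0x89, 0x48, 0x98, 0x1c, 0x60]
t2 = [0xdc, 0x89, 0x89, 0xdc, 0x98, 0x60, 0x60, 0x89]
t3 = [0xdc, 0xdc, 0x89, 0x98, 0x89, 0x02, 0xdc, 0xb2]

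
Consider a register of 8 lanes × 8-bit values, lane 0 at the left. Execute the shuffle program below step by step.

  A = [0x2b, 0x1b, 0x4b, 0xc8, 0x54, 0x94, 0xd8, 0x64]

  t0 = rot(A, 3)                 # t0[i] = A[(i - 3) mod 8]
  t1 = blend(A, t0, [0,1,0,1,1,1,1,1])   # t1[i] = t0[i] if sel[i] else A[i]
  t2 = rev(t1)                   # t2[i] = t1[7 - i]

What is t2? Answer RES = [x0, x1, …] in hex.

RES = [ 0x54  0xc8  0x4b  0x1b  0x2b  0x4b  0xd8  0x2b ]

t0 = [0x94, 0xd8, 0x64, 0x2b, 0x1b, 0x4b, 0xc8, 0x54]
t1 = [0x2b, 0xd8, 0x4b, 0x2b, 0x1b, 0x4b, 0xc8, 0x54]
t2 = [0x54, 0xc8, 0x4b, 0x1b, 0x2b, 0x4b, 0xd8, 0x2b]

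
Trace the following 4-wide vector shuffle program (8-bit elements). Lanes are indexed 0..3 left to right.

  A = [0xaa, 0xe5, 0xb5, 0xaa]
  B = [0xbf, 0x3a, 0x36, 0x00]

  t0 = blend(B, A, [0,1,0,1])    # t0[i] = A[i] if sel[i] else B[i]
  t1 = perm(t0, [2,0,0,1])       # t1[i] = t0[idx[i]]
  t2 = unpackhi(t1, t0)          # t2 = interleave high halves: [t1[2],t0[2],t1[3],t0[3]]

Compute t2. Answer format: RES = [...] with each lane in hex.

→ t0 |bf|e5|36|aa|
→ t1 |36|bf|bf|e5|
→ t2 |bf|36|e5|aa|

RES = [ 0xbf  0x36  0xe5  0xaa ]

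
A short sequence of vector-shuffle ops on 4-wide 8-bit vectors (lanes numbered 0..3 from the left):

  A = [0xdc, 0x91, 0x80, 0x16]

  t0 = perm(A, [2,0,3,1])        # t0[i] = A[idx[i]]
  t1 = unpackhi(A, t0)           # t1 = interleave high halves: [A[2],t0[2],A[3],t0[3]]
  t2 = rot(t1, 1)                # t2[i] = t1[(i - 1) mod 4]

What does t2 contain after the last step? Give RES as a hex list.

RES = [0x91, 0x80, 0x16, 0x16]

  t0: 80 dc 16 91
  t1: 80 16 16 91
  t2: 91 80 16 16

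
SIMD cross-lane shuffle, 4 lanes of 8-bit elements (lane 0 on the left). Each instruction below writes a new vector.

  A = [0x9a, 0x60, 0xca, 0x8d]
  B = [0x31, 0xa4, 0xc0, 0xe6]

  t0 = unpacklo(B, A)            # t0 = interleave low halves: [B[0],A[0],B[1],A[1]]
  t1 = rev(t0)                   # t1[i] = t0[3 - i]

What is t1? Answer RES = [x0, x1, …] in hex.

RES = [0x60, 0xa4, 0x9a, 0x31]

  t0: 31 9a a4 60
  t1: 60 a4 9a 31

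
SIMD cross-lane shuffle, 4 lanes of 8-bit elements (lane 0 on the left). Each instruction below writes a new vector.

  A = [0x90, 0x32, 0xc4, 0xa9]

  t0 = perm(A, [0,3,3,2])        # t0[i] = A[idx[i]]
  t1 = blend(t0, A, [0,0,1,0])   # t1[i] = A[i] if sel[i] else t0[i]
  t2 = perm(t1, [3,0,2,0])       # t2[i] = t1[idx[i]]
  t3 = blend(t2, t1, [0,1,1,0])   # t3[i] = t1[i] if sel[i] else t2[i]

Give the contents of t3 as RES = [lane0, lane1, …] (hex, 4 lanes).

→ t0 |90|a9|a9|c4|
→ t1 |90|a9|c4|c4|
→ t2 |c4|90|c4|90|
→ t3 |c4|a9|c4|90|

RES = [0xc4, 0xa9, 0xc4, 0x90]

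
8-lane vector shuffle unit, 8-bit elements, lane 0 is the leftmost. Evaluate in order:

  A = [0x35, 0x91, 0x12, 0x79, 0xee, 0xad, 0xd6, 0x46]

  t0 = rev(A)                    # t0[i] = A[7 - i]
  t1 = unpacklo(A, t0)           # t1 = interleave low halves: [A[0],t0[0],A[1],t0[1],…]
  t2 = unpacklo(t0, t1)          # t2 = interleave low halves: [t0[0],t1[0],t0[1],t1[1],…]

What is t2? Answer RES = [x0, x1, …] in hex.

RES = [ 0x46  0x35  0xd6  0x46  0xad  0x91  0xee  0xd6 ]

→ t0 |46|d6|ad|ee|79|12|91|35|
→ t1 |35|46|91|d6|12|ad|79|ee|
→ t2 |46|35|d6|46|ad|91|ee|d6|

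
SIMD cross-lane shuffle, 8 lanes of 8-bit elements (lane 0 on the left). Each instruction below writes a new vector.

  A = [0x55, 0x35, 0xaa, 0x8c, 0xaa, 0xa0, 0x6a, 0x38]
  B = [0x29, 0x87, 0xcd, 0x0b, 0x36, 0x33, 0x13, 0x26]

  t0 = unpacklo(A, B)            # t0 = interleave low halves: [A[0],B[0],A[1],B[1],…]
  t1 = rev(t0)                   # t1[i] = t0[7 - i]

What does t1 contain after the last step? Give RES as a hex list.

RES = [ 0x0b  0x8c  0xcd  0xaa  0x87  0x35  0x29  0x55 ]

t0 = [0x55, 0x29, 0x35, 0x87, 0xaa, 0xcd, 0x8c, 0x0b]
t1 = [0x0b, 0x8c, 0xcd, 0xaa, 0x87, 0x35, 0x29, 0x55]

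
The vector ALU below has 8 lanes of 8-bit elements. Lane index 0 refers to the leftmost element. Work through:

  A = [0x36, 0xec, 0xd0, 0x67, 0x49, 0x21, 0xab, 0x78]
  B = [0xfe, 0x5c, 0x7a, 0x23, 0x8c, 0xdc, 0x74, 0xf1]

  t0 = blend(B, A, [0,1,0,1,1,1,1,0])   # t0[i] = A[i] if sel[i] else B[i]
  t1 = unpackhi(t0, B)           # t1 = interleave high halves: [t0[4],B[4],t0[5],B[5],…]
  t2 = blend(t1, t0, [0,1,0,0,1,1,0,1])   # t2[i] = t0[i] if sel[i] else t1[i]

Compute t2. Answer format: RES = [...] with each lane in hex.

RES = [0x49, 0xec, 0x21, 0xdc, 0x49, 0x21, 0xf1, 0xf1]

  t0: fe ec 7a 67 49 21 ab f1
  t1: 49 8c 21 dc ab 74 f1 f1
  t2: 49 ec 21 dc 49 21 f1 f1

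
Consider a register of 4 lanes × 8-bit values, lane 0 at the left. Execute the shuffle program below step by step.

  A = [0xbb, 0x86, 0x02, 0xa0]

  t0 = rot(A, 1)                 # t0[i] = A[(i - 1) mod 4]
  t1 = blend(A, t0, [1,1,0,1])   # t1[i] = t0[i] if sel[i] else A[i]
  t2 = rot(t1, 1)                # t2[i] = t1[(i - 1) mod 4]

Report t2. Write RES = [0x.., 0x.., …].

  t0: a0 bb 86 02
  t1: a0 bb 02 02
  t2: 02 a0 bb 02

RES = [ 0x02  0xa0  0xbb  0x02 ]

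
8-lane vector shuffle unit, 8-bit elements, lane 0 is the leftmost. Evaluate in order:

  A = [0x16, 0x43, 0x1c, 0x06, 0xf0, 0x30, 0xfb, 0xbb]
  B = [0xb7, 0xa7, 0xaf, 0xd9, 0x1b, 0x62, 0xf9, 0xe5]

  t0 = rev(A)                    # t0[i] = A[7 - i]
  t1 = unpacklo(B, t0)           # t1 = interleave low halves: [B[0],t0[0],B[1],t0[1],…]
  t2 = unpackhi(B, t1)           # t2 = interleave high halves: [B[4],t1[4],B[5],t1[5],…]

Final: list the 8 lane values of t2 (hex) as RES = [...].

→ t0 |bb|fb|30|f0|06|1c|43|16|
→ t1 |b7|bb|a7|fb|af|30|d9|f0|
→ t2 |1b|af|62|30|f9|d9|e5|f0|

RES = [0x1b, 0xaf, 0x62, 0x30, 0xf9, 0xd9, 0xe5, 0xf0]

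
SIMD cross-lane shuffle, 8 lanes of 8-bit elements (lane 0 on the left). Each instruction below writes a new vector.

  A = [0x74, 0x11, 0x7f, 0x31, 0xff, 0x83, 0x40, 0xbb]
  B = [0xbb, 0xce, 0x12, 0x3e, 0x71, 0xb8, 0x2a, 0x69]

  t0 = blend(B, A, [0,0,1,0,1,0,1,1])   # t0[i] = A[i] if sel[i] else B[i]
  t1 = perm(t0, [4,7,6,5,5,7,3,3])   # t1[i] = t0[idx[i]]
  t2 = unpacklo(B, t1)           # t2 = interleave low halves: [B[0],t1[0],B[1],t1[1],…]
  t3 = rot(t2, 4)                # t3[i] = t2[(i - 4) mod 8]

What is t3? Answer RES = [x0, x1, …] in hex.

  t0: bb ce 7f 3e ff b8 40 bb
  t1: ff bb 40 b8 b8 bb 3e 3e
  t2: bb ff ce bb 12 40 3e b8
  t3: 12 40 3e b8 bb ff ce bb

RES = [0x12, 0x40, 0x3e, 0xb8, 0xbb, 0xff, 0xce, 0xbb]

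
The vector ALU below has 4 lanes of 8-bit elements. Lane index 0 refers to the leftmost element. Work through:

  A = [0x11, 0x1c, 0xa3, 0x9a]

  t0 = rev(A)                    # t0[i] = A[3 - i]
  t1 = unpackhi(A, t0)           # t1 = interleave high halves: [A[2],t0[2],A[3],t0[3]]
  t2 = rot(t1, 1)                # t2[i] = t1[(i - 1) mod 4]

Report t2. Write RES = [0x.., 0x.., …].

RES = [ 0x11  0xa3  0x1c  0x9a ]

t0 = [0x9a, 0xa3, 0x1c, 0x11]
t1 = [0xa3, 0x1c, 0x9a, 0x11]
t2 = [0x11, 0xa3, 0x1c, 0x9a]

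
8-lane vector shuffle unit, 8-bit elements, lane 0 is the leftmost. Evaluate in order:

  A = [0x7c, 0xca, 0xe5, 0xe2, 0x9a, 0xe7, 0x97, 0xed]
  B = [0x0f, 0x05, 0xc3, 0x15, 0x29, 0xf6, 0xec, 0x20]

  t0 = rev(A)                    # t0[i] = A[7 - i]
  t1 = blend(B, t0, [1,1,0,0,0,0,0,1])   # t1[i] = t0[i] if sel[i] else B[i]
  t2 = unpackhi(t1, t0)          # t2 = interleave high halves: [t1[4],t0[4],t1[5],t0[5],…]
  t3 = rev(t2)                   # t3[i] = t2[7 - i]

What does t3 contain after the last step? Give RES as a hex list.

RES = [0x7c, 0x7c, 0xca, 0xec, 0xe5, 0xf6, 0xe2, 0x29]

  t0: ed 97 e7 9a e2 e5 ca 7c
  t1: ed 97 c3 15 29 f6 ec 7c
  t2: 29 e2 f6 e5 ec ca 7c 7c
  t3: 7c 7c ca ec e5 f6 e2 29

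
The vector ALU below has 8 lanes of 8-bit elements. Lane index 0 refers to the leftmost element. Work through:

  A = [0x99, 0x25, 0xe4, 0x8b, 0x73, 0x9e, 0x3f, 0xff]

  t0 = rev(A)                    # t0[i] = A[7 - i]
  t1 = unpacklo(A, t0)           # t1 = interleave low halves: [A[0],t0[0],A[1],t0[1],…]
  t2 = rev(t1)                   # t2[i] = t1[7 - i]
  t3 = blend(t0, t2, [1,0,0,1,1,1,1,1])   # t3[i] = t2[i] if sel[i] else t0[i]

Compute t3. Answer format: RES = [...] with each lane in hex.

→ t0 |ff|3f|9e|73|8b|e4|25|99|
→ t1 |99|ff|25|3f|e4|9e|8b|73|
→ t2 |73|8b|9e|e4|3f|25|ff|99|
→ t3 |73|3f|9e|e4|3f|25|ff|99|

RES = [ 0x73  0x3f  0x9e  0xe4  0x3f  0x25  0xff  0x99 ]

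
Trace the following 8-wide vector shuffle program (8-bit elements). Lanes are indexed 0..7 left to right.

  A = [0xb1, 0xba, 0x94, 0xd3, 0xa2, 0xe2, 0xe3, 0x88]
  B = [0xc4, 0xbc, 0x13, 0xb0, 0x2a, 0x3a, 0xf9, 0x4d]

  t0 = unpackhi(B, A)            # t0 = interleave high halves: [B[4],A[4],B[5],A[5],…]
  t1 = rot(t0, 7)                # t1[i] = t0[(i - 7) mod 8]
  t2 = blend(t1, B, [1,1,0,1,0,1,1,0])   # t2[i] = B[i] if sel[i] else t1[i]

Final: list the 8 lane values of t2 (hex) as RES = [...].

t0 = [0x2a, 0xa2, 0x3a, 0xe2, 0xf9, 0xe3, 0x4d, 0x88]
t1 = [0xa2, 0x3a, 0xe2, 0xf9, 0xe3, 0x4d, 0x88, 0x2a]
t2 = [0xc4, 0xbc, 0xe2, 0xb0, 0xe3, 0x3a, 0xf9, 0x2a]

RES = [ 0xc4  0xbc  0xe2  0xb0  0xe3  0x3a  0xf9  0x2a ]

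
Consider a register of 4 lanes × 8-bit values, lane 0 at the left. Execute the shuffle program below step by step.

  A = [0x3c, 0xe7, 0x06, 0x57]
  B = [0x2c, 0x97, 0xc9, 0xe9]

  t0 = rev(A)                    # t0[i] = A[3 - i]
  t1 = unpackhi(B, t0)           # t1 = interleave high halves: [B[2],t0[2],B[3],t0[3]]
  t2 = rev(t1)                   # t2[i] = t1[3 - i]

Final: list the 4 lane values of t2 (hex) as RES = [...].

t0 = [0x57, 0x06, 0xe7, 0x3c]
t1 = [0xc9, 0xe7, 0xe9, 0x3c]
t2 = [0x3c, 0xe9, 0xe7, 0xc9]

RES = [0x3c, 0xe9, 0xe7, 0xc9]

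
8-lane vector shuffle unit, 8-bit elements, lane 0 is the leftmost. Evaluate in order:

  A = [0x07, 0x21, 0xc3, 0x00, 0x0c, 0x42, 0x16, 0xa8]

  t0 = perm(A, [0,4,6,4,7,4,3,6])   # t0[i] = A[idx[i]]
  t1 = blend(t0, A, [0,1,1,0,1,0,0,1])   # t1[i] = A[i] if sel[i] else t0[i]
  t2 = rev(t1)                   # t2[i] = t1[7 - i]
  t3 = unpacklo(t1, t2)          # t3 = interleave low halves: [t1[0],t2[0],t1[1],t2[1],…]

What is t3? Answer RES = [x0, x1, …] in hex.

  t0: 07 0c 16 0c a8 0c 00 16
  t1: 07 21 c3 0c 0c 0c 00 a8
  t2: a8 00 0c 0c 0c c3 21 07
  t3: 07 a8 21 00 c3 0c 0c 0c

RES = [ 0x07  0xa8  0x21  0x00  0xc3  0x0c  0x0c  0x0c ]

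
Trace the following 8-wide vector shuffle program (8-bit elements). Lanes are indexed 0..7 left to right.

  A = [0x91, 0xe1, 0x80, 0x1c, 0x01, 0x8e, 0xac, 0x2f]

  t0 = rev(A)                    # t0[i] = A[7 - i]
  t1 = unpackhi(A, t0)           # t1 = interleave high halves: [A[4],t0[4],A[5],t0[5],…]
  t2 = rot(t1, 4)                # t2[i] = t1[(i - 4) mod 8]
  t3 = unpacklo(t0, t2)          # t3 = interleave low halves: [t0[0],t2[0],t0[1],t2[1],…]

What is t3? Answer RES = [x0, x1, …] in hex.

  t0: 2f ac 8e 01 1c 80 e1 91
  t1: 01 1c 8e 80 ac e1 2f 91
  t2: ac e1 2f 91 01 1c 8e 80
  t3: 2f ac ac e1 8e 2f 01 91

RES = [0x2f, 0xac, 0xac, 0xe1, 0x8e, 0x2f, 0x01, 0x91]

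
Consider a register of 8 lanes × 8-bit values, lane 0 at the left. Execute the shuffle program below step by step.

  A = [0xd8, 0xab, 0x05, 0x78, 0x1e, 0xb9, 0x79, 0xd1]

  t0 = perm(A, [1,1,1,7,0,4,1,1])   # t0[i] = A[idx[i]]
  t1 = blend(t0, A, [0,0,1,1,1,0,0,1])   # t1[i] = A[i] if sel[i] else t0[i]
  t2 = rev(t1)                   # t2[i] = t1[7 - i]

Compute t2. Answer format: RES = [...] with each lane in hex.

t0 = [0xab, 0xab, 0xab, 0xd1, 0xd8, 0x1e, 0xab, 0xab]
t1 = [0xab, 0xab, 0x05, 0x78, 0x1e, 0x1e, 0xab, 0xd1]
t2 = [0xd1, 0xab, 0x1e, 0x1e, 0x78, 0x05, 0xab, 0xab]

RES = [0xd1, 0xab, 0x1e, 0x1e, 0x78, 0x05, 0xab, 0xab]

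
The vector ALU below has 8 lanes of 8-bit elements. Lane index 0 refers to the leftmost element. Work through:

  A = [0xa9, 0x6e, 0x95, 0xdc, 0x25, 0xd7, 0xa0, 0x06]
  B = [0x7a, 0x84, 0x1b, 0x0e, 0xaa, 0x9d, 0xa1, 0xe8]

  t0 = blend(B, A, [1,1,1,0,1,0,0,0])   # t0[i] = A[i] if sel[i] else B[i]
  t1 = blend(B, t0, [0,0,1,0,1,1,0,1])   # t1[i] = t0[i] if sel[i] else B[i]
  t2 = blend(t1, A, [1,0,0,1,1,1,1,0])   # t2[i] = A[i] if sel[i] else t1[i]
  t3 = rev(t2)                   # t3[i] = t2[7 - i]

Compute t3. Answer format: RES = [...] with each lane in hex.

→ t0 |a9|6e|95|0e|25|9d|a1|e8|
→ t1 |7a|84|95|0e|25|9d|a1|e8|
→ t2 |a9|84|95|dc|25|d7|a0|e8|
→ t3 |e8|a0|d7|25|dc|95|84|a9|

RES = [ 0xe8  0xa0  0xd7  0x25  0xdc  0x95  0x84  0xa9 ]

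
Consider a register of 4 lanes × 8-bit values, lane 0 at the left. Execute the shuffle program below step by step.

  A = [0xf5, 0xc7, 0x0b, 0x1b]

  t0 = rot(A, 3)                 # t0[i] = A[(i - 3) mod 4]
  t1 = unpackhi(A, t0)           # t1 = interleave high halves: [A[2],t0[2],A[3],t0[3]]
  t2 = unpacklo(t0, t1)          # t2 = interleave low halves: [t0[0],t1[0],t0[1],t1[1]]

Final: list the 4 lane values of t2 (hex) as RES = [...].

  t0: c7 0b 1b f5
  t1: 0b 1b 1b f5
  t2: c7 0b 0b 1b

RES = [0xc7, 0x0b, 0x0b, 0x1b]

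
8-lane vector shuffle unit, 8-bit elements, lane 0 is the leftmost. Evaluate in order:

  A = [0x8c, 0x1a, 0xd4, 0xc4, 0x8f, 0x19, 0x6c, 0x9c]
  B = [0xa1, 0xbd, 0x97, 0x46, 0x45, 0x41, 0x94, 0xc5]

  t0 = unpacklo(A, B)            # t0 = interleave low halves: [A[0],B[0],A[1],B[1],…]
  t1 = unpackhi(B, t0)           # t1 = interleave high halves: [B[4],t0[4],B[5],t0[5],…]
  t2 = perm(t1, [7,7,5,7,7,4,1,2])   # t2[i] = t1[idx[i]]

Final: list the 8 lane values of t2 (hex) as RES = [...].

RES = [ 0x46  0x46  0xc4  0x46  0x46  0x94  0xd4  0x41 ]

t0 = [0x8c, 0xa1, 0x1a, 0xbd, 0xd4, 0x97, 0xc4, 0x46]
t1 = [0x45, 0xd4, 0x41, 0x97, 0x94, 0xc4, 0xc5, 0x46]
t2 = [0x46, 0x46, 0xc4, 0x46, 0x46, 0x94, 0xd4, 0x41]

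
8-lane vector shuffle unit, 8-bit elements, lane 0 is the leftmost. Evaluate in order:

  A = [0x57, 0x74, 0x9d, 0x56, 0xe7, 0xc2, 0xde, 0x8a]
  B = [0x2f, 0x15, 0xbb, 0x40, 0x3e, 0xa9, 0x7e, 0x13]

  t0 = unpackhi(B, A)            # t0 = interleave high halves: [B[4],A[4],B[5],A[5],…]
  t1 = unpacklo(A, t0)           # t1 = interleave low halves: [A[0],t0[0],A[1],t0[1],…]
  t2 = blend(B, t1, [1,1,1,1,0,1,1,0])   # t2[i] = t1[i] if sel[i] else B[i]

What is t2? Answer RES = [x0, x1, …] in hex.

RES = [ 0x57  0x3e  0x74  0xe7  0x3e  0xa9  0x56  0x13 ]

  t0: 3e e7 a9 c2 7e de 13 8a
  t1: 57 3e 74 e7 9d a9 56 c2
  t2: 57 3e 74 e7 3e a9 56 13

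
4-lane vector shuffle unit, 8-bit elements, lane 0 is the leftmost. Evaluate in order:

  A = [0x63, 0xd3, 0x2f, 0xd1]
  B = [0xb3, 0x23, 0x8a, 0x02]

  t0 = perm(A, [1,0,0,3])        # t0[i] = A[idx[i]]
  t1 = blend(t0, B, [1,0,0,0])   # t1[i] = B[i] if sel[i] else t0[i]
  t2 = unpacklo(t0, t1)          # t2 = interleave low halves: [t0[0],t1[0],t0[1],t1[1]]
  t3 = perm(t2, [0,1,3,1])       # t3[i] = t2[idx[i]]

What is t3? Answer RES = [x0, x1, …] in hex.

  t0: d3 63 63 d1
  t1: b3 63 63 d1
  t2: d3 b3 63 63
  t3: d3 b3 63 b3

RES = [ 0xd3  0xb3  0x63  0xb3 ]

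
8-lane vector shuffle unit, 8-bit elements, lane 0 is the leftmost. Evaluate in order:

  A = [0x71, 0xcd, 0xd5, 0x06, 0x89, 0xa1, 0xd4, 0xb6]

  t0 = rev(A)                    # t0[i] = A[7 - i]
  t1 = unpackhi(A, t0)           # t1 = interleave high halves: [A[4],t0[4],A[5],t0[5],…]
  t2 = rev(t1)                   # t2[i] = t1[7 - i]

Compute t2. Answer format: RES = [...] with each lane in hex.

t0 = [0xb6, 0xd4, 0xa1, 0x89, 0x06, 0xd5, 0xcd, 0x71]
t1 = [0x89, 0x06, 0xa1, 0xd5, 0xd4, 0xcd, 0xb6, 0x71]
t2 = [0x71, 0xb6, 0xcd, 0xd4, 0xd5, 0xa1, 0x06, 0x89]

RES = [0x71, 0xb6, 0xcd, 0xd4, 0xd5, 0xa1, 0x06, 0x89]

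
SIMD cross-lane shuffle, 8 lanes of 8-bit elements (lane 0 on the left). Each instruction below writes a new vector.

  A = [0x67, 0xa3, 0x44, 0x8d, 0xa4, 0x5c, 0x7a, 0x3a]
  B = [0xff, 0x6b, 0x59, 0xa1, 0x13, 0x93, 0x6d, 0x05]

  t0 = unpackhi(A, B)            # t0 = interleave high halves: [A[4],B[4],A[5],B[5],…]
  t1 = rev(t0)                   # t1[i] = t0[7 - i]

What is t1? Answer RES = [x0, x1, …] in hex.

RES = [ 0x05  0x3a  0x6d  0x7a  0x93  0x5c  0x13  0xa4 ]

  t0: a4 13 5c 93 7a 6d 3a 05
  t1: 05 3a 6d 7a 93 5c 13 a4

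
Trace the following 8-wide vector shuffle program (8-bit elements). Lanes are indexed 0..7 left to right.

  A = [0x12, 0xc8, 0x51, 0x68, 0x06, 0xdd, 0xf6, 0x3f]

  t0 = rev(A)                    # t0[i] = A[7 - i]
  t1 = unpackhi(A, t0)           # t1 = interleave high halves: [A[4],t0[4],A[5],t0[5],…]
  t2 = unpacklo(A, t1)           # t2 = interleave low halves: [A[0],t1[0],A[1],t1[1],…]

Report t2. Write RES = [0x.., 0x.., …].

RES = [0x12, 0x06, 0xc8, 0x68, 0x51, 0xdd, 0x68, 0x51]

→ t0 |3f|f6|dd|06|68|51|c8|12|
→ t1 |06|68|dd|51|f6|c8|3f|12|
→ t2 |12|06|c8|68|51|dd|68|51|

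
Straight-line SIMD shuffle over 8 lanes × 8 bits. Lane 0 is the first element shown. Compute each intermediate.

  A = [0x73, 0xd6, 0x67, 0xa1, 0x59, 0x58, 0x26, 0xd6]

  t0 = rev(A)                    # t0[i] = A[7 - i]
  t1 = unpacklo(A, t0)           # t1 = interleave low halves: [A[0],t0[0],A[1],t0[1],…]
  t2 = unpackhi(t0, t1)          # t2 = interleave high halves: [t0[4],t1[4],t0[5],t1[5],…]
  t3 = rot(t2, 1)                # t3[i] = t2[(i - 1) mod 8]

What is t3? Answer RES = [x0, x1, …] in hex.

→ t0 |d6|26|58|59|a1|67|d6|73|
→ t1 |73|d6|d6|26|67|58|a1|59|
→ t2 |a1|67|67|58|d6|a1|73|59|
→ t3 |59|a1|67|67|58|d6|a1|73|

RES = [ 0x59  0xa1  0x67  0x67  0x58  0xd6  0xa1  0x73 ]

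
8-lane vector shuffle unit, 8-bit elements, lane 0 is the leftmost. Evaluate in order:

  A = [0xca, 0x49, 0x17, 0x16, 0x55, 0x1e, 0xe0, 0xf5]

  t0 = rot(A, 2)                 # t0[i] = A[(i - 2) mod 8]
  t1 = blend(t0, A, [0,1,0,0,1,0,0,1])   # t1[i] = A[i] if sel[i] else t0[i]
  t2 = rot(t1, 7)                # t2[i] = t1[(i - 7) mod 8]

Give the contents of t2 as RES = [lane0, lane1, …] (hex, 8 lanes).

t0 = [0xe0, 0xf5, 0xca, 0x49, 0x17, 0x16, 0x55, 0x1e]
t1 = [0xe0, 0x49, 0xca, 0x49, 0x55, 0x16, 0x55, 0xf5]
t2 = [0x49, 0xca, 0x49, 0x55, 0x16, 0x55, 0xf5, 0xe0]

RES = [ 0x49  0xca  0x49  0x55  0x16  0x55  0xf5  0xe0 ]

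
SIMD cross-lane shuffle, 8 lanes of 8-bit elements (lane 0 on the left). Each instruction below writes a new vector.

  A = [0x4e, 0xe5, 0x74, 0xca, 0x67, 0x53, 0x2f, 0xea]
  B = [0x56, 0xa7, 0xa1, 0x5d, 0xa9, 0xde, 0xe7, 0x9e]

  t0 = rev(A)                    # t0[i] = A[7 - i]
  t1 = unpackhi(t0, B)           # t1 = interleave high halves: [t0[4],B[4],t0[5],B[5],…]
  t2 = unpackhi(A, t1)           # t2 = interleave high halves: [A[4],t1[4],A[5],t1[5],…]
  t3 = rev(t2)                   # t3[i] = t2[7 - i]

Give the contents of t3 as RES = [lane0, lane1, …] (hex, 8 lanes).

→ t0 |ea|2f|53|67|ca|74|e5|4e|
→ t1 |ca|a9|74|de|e5|e7|4e|9e|
→ t2 |67|e5|53|e7|2f|4e|ea|9e|
→ t3 |9e|ea|4e|2f|e7|53|e5|67|

RES = [ 0x9e  0xea  0x4e  0x2f  0xe7  0x53  0xe5  0x67 ]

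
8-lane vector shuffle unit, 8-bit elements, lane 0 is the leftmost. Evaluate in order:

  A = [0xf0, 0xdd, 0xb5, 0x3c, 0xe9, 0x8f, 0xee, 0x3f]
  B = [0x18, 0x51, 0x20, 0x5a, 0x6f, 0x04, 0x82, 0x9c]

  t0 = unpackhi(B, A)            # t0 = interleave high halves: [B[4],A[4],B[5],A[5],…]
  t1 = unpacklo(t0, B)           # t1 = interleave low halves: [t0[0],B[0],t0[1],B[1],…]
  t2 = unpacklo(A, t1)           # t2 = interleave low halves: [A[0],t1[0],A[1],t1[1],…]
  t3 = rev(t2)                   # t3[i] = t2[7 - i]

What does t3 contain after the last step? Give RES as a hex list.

  t0: 6f e9 04 8f 82 ee 9c 3f
  t1: 6f 18 e9 51 04 20 8f 5a
  t2: f0 6f dd 18 b5 e9 3c 51
  t3: 51 3c e9 b5 18 dd 6f f0

RES = [0x51, 0x3c, 0xe9, 0xb5, 0x18, 0xdd, 0x6f, 0xf0]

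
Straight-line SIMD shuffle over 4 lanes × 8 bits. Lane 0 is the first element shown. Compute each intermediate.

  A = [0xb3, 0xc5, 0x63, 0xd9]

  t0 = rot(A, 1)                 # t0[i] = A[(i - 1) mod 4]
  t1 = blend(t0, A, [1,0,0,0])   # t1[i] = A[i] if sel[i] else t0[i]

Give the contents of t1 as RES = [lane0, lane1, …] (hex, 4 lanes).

  t0: d9 b3 c5 63
  t1: b3 b3 c5 63

RES = [ 0xb3  0xb3  0xc5  0x63 ]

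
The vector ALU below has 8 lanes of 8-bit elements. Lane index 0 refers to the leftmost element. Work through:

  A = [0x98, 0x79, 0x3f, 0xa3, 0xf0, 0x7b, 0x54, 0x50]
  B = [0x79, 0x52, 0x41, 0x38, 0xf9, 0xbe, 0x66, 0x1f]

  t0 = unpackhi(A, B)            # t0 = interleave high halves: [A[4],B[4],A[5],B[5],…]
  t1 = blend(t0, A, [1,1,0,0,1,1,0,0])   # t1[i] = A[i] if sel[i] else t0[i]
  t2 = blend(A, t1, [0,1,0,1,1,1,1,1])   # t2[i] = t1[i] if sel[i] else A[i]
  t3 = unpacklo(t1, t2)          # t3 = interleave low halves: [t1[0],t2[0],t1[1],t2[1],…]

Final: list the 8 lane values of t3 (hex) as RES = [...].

RES = [ 0x98  0x98  0x79  0x79  0x7b  0x3f  0xbe  0xbe ]

→ t0 |f0|f9|7b|be|54|66|50|1f|
→ t1 |98|79|7b|be|f0|7b|50|1f|
→ t2 |98|79|3f|be|f0|7b|50|1f|
→ t3 |98|98|79|79|7b|3f|be|be|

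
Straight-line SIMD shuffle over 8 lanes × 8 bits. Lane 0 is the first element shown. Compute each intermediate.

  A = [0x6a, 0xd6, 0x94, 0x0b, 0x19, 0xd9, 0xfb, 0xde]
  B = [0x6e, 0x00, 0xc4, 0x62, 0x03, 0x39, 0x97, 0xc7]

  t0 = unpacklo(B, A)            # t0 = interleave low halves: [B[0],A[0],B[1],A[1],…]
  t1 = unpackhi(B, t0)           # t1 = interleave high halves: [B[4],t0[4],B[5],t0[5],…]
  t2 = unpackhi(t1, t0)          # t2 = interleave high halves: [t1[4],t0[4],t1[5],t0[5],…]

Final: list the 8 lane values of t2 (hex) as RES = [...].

  t0: 6e 6a 00 d6 c4 94 62 0b
  t1: 03 c4 39 94 97 62 c7 0b
  t2: 97 c4 62 94 c7 62 0b 0b

RES = [ 0x97  0xc4  0x62  0x94  0xc7  0x62  0x0b  0x0b ]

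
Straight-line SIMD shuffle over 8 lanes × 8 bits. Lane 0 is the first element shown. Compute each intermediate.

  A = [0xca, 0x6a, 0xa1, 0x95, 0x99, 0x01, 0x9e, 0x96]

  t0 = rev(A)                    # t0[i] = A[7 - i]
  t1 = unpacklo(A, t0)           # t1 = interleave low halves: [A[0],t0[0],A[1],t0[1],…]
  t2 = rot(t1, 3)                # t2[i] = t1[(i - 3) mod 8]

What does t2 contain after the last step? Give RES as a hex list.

t0 = [0x96, 0x9e, 0x01, 0x99, 0x95, 0xa1, 0x6a, 0xca]
t1 = [0xca, 0x96, 0x6a, 0x9e, 0xa1, 0x01, 0x95, 0x99]
t2 = [0x01, 0x95, 0x99, 0xca, 0x96, 0x6a, 0x9e, 0xa1]

RES = [0x01, 0x95, 0x99, 0xca, 0x96, 0x6a, 0x9e, 0xa1]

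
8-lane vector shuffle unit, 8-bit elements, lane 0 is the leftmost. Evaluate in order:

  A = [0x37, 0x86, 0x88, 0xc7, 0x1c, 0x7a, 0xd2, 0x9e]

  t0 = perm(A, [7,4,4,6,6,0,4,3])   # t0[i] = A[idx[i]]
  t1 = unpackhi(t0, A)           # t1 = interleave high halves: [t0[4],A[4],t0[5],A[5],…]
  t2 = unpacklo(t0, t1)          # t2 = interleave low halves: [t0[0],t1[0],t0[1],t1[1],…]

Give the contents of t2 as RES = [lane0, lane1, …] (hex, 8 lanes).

  t0: 9e 1c 1c d2 d2 37 1c c7
  t1: d2 1c 37 7a 1c d2 c7 9e
  t2: 9e d2 1c 1c 1c 37 d2 7a

RES = [ 0x9e  0xd2  0x1c  0x1c  0x1c  0x37  0xd2  0x7a ]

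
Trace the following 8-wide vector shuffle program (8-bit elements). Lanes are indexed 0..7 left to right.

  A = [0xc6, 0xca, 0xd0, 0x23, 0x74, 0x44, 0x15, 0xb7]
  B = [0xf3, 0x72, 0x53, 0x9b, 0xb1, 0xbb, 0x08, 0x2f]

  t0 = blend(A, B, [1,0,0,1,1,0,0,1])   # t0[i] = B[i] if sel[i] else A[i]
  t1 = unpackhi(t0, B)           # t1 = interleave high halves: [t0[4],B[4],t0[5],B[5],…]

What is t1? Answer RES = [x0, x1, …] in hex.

RES = [ 0xb1  0xb1  0x44  0xbb  0x15  0x08  0x2f  0x2f ]

→ t0 |f3|ca|d0|9b|b1|44|15|2f|
→ t1 |b1|b1|44|bb|15|08|2f|2f|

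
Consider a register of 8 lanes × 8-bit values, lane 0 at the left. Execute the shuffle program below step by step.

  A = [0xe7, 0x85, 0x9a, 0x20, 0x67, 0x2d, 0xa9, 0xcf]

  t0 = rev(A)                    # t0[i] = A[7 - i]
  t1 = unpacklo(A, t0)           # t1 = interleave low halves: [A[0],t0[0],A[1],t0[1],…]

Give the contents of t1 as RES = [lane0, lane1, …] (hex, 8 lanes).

→ t0 |cf|a9|2d|67|20|9a|85|e7|
→ t1 |e7|cf|85|a9|9a|2d|20|67|

RES = [0xe7, 0xcf, 0x85, 0xa9, 0x9a, 0x2d, 0x20, 0x67]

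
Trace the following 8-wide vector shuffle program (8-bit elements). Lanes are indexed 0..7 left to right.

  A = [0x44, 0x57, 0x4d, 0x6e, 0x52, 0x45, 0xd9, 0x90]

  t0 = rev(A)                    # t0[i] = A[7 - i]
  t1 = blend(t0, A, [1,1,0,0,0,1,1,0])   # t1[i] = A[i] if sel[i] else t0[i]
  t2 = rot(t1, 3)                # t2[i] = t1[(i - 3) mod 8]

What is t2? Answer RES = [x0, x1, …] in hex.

→ t0 |90|d9|45|52|6e|4d|57|44|
→ t1 |44|57|45|52|6e|45|d9|44|
→ t2 |45|d9|44|44|57|45|52|6e|

RES = [ 0x45  0xd9  0x44  0x44  0x57  0x45  0x52  0x6e ]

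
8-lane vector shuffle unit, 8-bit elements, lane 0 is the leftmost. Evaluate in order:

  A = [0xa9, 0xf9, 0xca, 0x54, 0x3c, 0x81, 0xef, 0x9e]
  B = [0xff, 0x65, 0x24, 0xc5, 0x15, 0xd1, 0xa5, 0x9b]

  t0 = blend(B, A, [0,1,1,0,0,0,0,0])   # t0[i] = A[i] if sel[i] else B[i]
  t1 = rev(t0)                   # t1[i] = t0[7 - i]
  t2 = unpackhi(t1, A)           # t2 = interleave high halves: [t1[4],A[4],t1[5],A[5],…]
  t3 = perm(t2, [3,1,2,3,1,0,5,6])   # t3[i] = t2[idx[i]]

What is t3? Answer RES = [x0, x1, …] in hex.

  t0: ff f9 ca c5 15 d1 a5 9b
  t1: 9b a5 d1 15 c5 ca f9 ff
  t2: c5 3c ca 81 f9 ef ff 9e
  t3: 81 3c ca 81 3c c5 ef ff

RES = [0x81, 0x3c, 0xca, 0x81, 0x3c, 0xc5, 0xef, 0xff]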